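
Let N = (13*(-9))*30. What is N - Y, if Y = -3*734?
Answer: -1308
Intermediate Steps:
Y = -2202
N = -3510 (N = -117*30 = -3510)
N - Y = -3510 - 1*(-2202) = -3510 + 2202 = -1308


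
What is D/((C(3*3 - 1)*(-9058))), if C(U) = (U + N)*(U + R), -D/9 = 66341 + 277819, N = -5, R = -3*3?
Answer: -516240/4529 ≈ -113.99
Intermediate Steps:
R = -9
D = -3097440 (D = -9*(66341 + 277819) = -9*344160 = -3097440)
C(U) = (-9 + U)*(-5 + U) (C(U) = (U - 5)*(U - 9) = (-5 + U)*(-9 + U) = (-9 + U)*(-5 + U))
D/((C(3*3 - 1)*(-9058))) = -3097440*(-1/(9058*(45 + (3*3 - 1)² - 14*(3*3 - 1)))) = -3097440*(-1/(9058*(45 + (9 - 1)² - 14*(9 - 1)))) = -3097440*(-1/(9058*(45 + 8² - 14*8))) = -3097440*(-1/(9058*(45 + 64 - 112))) = -3097440/((-3*(-9058))) = -3097440/27174 = -3097440*1/27174 = -516240/4529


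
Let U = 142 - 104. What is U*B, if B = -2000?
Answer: -76000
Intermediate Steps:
U = 38
U*B = 38*(-2000) = -76000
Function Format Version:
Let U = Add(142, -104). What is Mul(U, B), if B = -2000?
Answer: -76000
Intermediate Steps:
U = 38
Mul(U, B) = Mul(38, -2000) = -76000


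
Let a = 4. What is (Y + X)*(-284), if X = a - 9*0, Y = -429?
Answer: 120700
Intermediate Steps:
X = 4 (X = 4 - 9*0 = 4 + 0 = 4)
(Y + X)*(-284) = (-429 + 4)*(-284) = -425*(-284) = 120700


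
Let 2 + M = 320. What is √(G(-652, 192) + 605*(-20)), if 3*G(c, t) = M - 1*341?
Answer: I*√108969/3 ≈ 110.03*I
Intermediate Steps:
M = 318 (M = -2 + 320 = 318)
G(c, t) = -23/3 (G(c, t) = (318 - 1*341)/3 = (318 - 341)/3 = (⅓)*(-23) = -23/3)
√(G(-652, 192) + 605*(-20)) = √(-23/3 + 605*(-20)) = √(-23/3 - 12100) = √(-36323/3) = I*√108969/3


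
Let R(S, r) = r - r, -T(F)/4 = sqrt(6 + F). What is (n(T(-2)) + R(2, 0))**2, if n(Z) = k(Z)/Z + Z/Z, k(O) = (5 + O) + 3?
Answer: 1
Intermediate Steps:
T(F) = -4*sqrt(6 + F)
k(O) = 8 + O
R(S, r) = 0
n(Z) = 1 + (8 + Z)/Z (n(Z) = (8 + Z)/Z + Z/Z = (8 + Z)/Z + 1 = 1 + (8 + Z)/Z)
(n(T(-2)) + R(2, 0))**2 = ((2 + 8/((-4*sqrt(6 - 2)))) + 0)**2 = ((2 + 8/((-4*sqrt(4)))) + 0)**2 = ((2 + 8/((-4*2))) + 0)**2 = ((2 + 8/(-8)) + 0)**2 = ((2 + 8*(-1/8)) + 0)**2 = ((2 - 1) + 0)**2 = (1 + 0)**2 = 1**2 = 1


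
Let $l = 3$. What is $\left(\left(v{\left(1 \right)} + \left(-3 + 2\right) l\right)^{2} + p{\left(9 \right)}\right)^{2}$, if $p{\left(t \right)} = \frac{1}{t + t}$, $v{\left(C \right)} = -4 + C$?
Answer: $\frac{421201}{324} \approx 1300.0$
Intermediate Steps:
$p{\left(t \right)} = \frac{1}{2 t}$
$\left(\left(v{\left(1 \right)} + \left(-3 + 2\right) l\right)^{2} + p{\left(9 \right)}\right)^{2} = \left(\left(\left(-4 + 1\right) + \left(-3 + 2\right) 3\right)^{2} + \frac{1}{2 \cdot 9}\right)^{2} = \left(\left(-3 - 3\right)^{2} + \frac{1}{2} \cdot \frac{1}{9}\right)^{2} = \left(\left(-3 - 3\right)^{2} + \frac{1}{18}\right)^{2} = \left(\left(-6\right)^{2} + \frac{1}{18}\right)^{2} = \left(36 + \frac{1}{18}\right)^{2} = \left(\frac{649}{18}\right)^{2} = \frac{421201}{324}$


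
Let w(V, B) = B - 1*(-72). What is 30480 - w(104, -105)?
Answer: 30513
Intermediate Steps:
w(V, B) = 72 + B (w(V, B) = B + 72 = 72 + B)
30480 - w(104, -105) = 30480 - (72 - 105) = 30480 - 1*(-33) = 30480 + 33 = 30513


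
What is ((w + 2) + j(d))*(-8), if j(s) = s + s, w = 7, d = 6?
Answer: -168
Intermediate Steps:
j(s) = 2*s
((w + 2) + j(d))*(-8) = ((7 + 2) + 2*6)*(-8) = (9 + 12)*(-8) = 21*(-8) = -168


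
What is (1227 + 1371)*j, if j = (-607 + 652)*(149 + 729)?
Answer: 102646980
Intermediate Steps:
j = 39510 (j = 45*878 = 39510)
(1227 + 1371)*j = (1227 + 1371)*39510 = 2598*39510 = 102646980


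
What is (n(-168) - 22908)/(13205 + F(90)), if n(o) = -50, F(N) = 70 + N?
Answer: -22958/13365 ≈ -1.7178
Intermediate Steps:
(n(-168) - 22908)/(13205 + F(90)) = (-50 - 22908)/(13205 + (70 + 90)) = -22958/(13205 + 160) = -22958/13365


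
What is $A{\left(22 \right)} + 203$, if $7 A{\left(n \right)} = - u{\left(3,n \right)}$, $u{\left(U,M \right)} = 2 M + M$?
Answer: $\frac{1355}{7} \approx 193.57$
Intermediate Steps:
$u{\left(U,M \right)} = 3 M$
$A{\left(n \right)} = - \frac{3 n}{7}$ ($A{\left(n \right)} = \frac{\left(-1\right) 3 n}{7} = \frac{\left(-3\right) n}{7} = - \frac{3 n}{7}$)
$A{\left(22 \right)} + 203 = \left(- \frac{3}{7}\right) 22 + 203 = - \frac{66}{7} + 203 = \frac{1355}{7}$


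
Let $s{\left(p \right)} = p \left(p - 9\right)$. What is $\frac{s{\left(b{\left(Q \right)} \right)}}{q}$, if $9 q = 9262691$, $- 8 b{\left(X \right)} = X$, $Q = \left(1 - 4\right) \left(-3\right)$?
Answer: $\frac{6561}{592812224} \approx 1.1068 \cdot 10^{-5}$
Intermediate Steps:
$Q = 9$ ($Q = \left(-3\right) \left(-3\right) = 9$)
$b{\left(X \right)} = - \frac{X}{8}$
$s{\left(p \right)} = p \left(-9 + p\right)$
$q = \frac{9262691}{9}$ ($q = \frac{1}{9} \cdot 9262691 = \frac{9262691}{9} \approx 1.0292 \cdot 10^{6}$)
$\frac{s{\left(b{\left(Q \right)} \right)}}{q} = \frac{\left(- \frac{1}{8}\right) 9 \left(-9 - \frac{9}{8}\right)}{\frac{9262691}{9}} = - \frac{9 \left(-9 - \frac{9}{8}\right)}{8} \cdot \frac{9}{9262691} = \left(- \frac{9}{8}\right) \left(- \frac{81}{8}\right) \frac{9}{9262691} = \frac{729}{64} \cdot \frac{9}{9262691} = \frac{6561}{592812224}$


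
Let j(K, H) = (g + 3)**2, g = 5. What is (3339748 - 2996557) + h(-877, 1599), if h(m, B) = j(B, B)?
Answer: 343255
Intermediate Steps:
j(K, H) = 64 (j(K, H) = (5 + 3)**2 = 8**2 = 64)
h(m, B) = 64
(3339748 - 2996557) + h(-877, 1599) = (3339748 - 2996557) + 64 = 343191 + 64 = 343255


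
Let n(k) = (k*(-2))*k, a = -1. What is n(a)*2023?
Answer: -4046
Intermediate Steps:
n(k) = -2*k² (n(k) = (-2*k)*k = -2*k²)
n(a)*2023 = -2*(-1)²*2023 = -2*1*2023 = -2*2023 = -4046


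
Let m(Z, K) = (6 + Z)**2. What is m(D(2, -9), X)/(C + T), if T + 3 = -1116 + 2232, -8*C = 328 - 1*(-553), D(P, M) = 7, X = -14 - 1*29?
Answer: 1352/8023 ≈ 0.16852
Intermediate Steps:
X = -43 (X = -14 - 29 = -43)
C = -881/8 (C = -(328 - 1*(-553))/8 = -(328 + 553)/8 = -1/8*881 = -881/8 ≈ -110.13)
T = 1113 (T = -3 + (-1116 + 2232) = -3 + 1116 = 1113)
m(D(2, -9), X)/(C + T) = (6 + 7)**2/(-881/8 + 1113) = 13**2/(8023/8) = 169*(8/8023) = 1352/8023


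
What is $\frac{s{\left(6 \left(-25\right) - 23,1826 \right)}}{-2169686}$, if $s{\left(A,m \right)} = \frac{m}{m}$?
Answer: $- \frac{1}{2169686} \approx -4.609 \cdot 10^{-7}$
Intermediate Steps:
$s{\left(A,m \right)} = 1$
$\frac{s{\left(6 \left(-25\right) - 23,1826 \right)}}{-2169686} = 1 \frac{1}{-2169686} = 1 \left(- \frac{1}{2169686}\right) = - \frac{1}{2169686}$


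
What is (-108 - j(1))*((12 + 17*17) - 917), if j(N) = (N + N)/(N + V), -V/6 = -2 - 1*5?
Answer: 2861936/43 ≈ 66557.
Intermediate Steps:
V = 42 (V = -6*(-2 - 1*5) = -6*(-2 - 5) = -6*(-7) = 42)
j(N) = 2*N/(42 + N) (j(N) = (N + N)/(N + 42) = (2*N)/(42 + N) = 2*N/(42 + N))
(-108 - j(1))*((12 + 17*17) - 917) = (-108 - 2/(42 + 1))*((12 + 17*17) - 917) = (-108 - 2/43)*((12 + 289) - 917) = (-108 - 2/43)*(301 - 917) = (-108 - 1*2/43)*(-616) = (-108 - 2/43)*(-616) = -4646/43*(-616) = 2861936/43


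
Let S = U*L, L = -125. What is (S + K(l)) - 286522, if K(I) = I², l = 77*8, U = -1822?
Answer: 320684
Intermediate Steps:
l = 616
S = 227750 (S = -1822*(-125) = 227750)
(S + K(l)) - 286522 = (227750 + 616²) - 286522 = (227750 + 379456) - 286522 = 607206 - 286522 = 320684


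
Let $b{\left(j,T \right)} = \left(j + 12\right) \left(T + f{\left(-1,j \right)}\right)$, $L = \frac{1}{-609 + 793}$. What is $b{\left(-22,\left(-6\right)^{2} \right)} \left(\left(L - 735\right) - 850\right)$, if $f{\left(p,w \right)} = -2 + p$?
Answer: $\frac{48120435}{92} \approx 5.2305 \cdot 10^{5}$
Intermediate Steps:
$L = \frac{1}{184} \approx 0.0054348$
$b{\left(j,T \right)} = \left(-3 + T\right) \left(12 + j\right)$ ($b{\left(j,T \right)} = \left(j + 12\right) \left(T - 3\right) = \left(12 + j\right) \left(T - 3\right) = \left(12 + j\right) \left(-3 + T\right) = \left(-3 + T\right) \left(12 + j\right)$)
$b{\left(-22,\left(-6\right)^{2} \right)} \left(\left(L - 735\right) - 850\right) = \left(-36 - -66 + 12 \left(-6\right)^{2} + \left(-6\right)^{2} \left(-22\right)\right) \left(\left(\frac{1}{184} - 735\right) - 850\right) = \left(-36 + 66 + 12 \cdot 36 + 36 \left(-22\right)\right) \left(- \frac{135239}{184} - 850\right) = \left(-36 + 66 + 432 - 792\right) \left(- \frac{291639}{184}\right) = \left(-330\right) \left(- \frac{291639}{184}\right) = \frac{48120435}{92}$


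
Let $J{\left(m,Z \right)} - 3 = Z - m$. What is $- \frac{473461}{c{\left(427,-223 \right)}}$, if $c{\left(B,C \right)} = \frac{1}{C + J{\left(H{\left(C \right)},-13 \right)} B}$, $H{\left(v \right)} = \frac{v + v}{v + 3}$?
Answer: $\frac{279082059911}{110} \approx 2.5371 \cdot 10^{9}$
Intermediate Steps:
$H{\left(v \right)} = \frac{2 v}{3 + v}$
$J{\left(m,Z \right)} = 3 + Z - m$ ($J{\left(m,Z \right)} = 3 + \left(Z - m\right) = 3 + Z - m$)
$c{\left(B,C \right)} = \frac{1}{C + B \left(-10 - \frac{2 C}{3 + C}\right)}$ ($c{\left(B,C \right)} = \frac{1}{C + \left(3 - 13 - \frac{2 C}{3 + C}\right) B} = \frac{1}{C + \left(-10 - \frac{2 C}{3 + C}\right) B} = \frac{1}{C + B \left(-10 - \frac{2 C}{3 + C}\right)}$)
$- \frac{473461}{c{\left(427,-223 \right)}} = - \frac{473461}{\frac{1}{\left(-1\right) \left(-223\right) \left(3 - 223\right) + 6 \cdot 427 \left(5 + 2 \left(-223\right)\right)} \left(-3 - -223\right)} = - \frac{473461}{\frac{1}{\left(-1\right) \left(-223\right) \left(-220\right) + 6 \cdot 427 \left(5 - 446\right)} \left(-3 + 223\right)} = - \frac{473461}{\frac{1}{-49060 + 6 \cdot 427 \left(-441\right)} 220} = - \frac{473461}{\frac{1}{-49060 - 1129842} \cdot 220} = - \frac{473461}{\frac{1}{-1178902} \cdot 220} = - \frac{473461}{\left(- \frac{1}{1178902}\right) 220} = - \frac{473461}{- \frac{110}{589451}} = \left(-473461\right) \left(- \frac{589451}{110}\right) = \frac{279082059911}{110}$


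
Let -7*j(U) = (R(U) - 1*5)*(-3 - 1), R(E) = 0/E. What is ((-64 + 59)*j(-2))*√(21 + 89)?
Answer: 100*√110/7 ≈ 149.83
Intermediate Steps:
R(E) = 0
j(U) = -20/7 (j(U) = -(0 - 1*5)*(-3 - 1)/7 = -(0 - 5)*(-4)/7 = -(-5)*(-4)/7 = -⅐*20 = -20/7)
((-64 + 59)*j(-2))*√(21 + 89) = ((-64 + 59)*(-20/7))*√(21 + 89) = (-5*(-20/7))*√110 = 100*√110/7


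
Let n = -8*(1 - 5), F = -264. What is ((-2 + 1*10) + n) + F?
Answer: -224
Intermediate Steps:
n = 32 (n = -8*(-4) = 32)
((-2 + 1*10) + n) + F = ((-2 + 1*10) + 32) - 264 = ((-2 + 10) + 32) - 264 = (8 + 32) - 264 = 40 - 264 = -224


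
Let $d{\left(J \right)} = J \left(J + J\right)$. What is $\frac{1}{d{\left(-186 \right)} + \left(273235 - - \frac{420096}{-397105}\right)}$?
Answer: $\frac{397105}{135979053739} \approx 2.9203 \cdot 10^{-6}$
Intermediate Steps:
$d{\left(J \right)} = 2 J^{2}$ ($d{\left(J \right)} = J 2 J = 2 J^{2}$)
$\frac{1}{d{\left(-186 \right)} + \left(273235 - - \frac{420096}{-397105}\right)} = \frac{1}{2 \left(-186\right)^{2} + \left(273235 - - \frac{420096}{-397105}\right)} = \frac{1}{2 \cdot 34596 + \left(273235 - \left(-420096\right) \left(- \frac{1}{397105}\right)\right)} = \frac{1}{69192 + \left(273235 - \frac{420096}{397105}\right)} = \frac{1}{69192 + \frac{108502564579}{397105}} = \frac{1}{\frac{135979053739}{397105}} = \frac{397105}{135979053739}$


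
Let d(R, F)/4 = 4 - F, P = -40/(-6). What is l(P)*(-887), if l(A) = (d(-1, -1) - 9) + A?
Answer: -47011/3 ≈ -15670.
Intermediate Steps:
P = 20/3 (P = -40*(-⅙) = 20/3 ≈ 6.6667)
d(R, F) = 16 - 4*F (d(R, F) = 4*(4 - F) = 16 - 4*F)
l(A) = 11 + A (l(A) = ((16 - 4*(-1)) - 9) + A = ((16 + 4) - 9) + A = (20 - 9) + A = 11 + A)
l(P)*(-887) = (11 + 20/3)*(-887) = (53/3)*(-887) = -47011/3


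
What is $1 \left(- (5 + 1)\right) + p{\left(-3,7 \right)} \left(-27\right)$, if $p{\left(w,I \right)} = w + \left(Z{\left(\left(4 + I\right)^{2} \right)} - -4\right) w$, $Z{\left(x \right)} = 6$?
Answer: $885$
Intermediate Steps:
$p{\left(w,I \right)} = 11 w$ ($p{\left(w,I \right)} = w + \left(6 - -4\right) w = w + \left(6 + 4\right) w = w + 10 w = 11 w$)
$1 \left(- (5 + 1)\right) + p{\left(-3,7 \right)} \left(-27\right) = 1 \left(- (5 + 1)\right) + 11 \left(-3\right) \left(-27\right) = 1 \left(\left(-1\right) 6\right) - -891 = 1 \left(-6\right) + 891 = -6 + 891 = 885$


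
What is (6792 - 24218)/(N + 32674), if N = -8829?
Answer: -17426/23845 ≈ -0.73080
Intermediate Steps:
(6792 - 24218)/(N + 32674) = (6792 - 24218)/(-8829 + 32674) = -17426/23845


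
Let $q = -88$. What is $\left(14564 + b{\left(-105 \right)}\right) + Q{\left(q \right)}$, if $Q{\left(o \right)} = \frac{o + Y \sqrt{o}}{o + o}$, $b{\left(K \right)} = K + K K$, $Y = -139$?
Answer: $\frac{50969}{2} + \frac{139 i \sqrt{22}}{88} \approx 25485.0 + 7.4087 i$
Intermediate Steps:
$b{\left(K \right)} = K + K^{2}$
$Q{\left(o \right)} = \frac{o - 139 \sqrt{o}}{2 o}$ ($Q{\left(o \right)} = \frac{o - 139 \sqrt{o}}{o + o} = \frac{o - 139 \sqrt{o}}{2 o}$)
$\left(14564 + b{\left(-105 \right)}\right) + Q{\left(q \right)} = \left(14564 - 105 \left(1 - 105\right)\right) + \left(\frac{1}{2} - \frac{139}{2 \cdot 2 i \sqrt{22}}\right) = \left(14564 - -10920\right) + \left(\frac{1}{2} - \frac{139 \left(- \frac{i \sqrt{22}}{44}\right)}{2}\right) = \left(14564 + 10920\right) + \left(\frac{1}{2} + \frac{139 i \sqrt{22}}{88}\right) = 25484 + \left(\frac{1}{2} + \frac{139 i \sqrt{22}}{88}\right) = \frac{50969}{2} + \frac{139 i \sqrt{22}}{88}$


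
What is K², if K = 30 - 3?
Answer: 729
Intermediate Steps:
K = 27
K² = 27² = 729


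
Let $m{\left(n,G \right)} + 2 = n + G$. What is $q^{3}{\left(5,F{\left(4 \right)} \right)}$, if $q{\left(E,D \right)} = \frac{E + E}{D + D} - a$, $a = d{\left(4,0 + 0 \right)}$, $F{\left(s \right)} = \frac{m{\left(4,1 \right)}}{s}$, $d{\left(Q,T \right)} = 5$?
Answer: $\frac{125}{27} \approx 4.6296$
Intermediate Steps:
$m{\left(n,G \right)} = -2 + G + n$ ($m{\left(n,G \right)} = -2 + \left(n + G\right) = -2 + \left(G + n\right) = -2 + G + n$)
$F{\left(s \right)} = \frac{3}{s}$ ($F{\left(s \right)} = \frac{-2 + 1 + 4}{s} = \frac{3}{s}$)
$a = 5$
$q{\left(E,D \right)} = -5 + \frac{E}{D}$ ($q{\left(E,D \right)} = \frac{E + E}{D + D} - 5 = \frac{2 E}{2 D} - 5 = 2 E \frac{1}{2 D} - 5 = \frac{E}{D} - 5 = -5 + \frac{E}{D}$)
$q^{3}{\left(5,F{\left(4 \right)} \right)} = \left(-5 + \frac{5}{3 \cdot \frac{1}{4}}\right)^{3} = \left(-5 + \frac{5}{\frac{3}{4}}\right)^{3} = \left(-5 + 5 \cdot \frac{4}{3}\right)^{3} = \left(-5 + \frac{20}{3}\right)^{3} = \left(\frac{5}{3}\right)^{3} = \frac{125}{27}$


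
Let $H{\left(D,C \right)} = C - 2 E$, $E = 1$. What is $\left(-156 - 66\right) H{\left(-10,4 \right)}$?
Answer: $-444$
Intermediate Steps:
$H{\left(D,C \right)} = -2 + C$ ($H{\left(D,C \right)} = C - 2 = -2 + C$)
$\left(-156 - 66\right) H{\left(-10,4 \right)} = \left(-156 - 66\right) \left(-2 + 4\right) = \left(-222\right) 2 = -444$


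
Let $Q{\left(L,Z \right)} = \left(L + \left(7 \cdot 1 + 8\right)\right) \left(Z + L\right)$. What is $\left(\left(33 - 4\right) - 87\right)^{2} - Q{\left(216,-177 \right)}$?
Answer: $-5645$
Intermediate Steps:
$Q{\left(L,Z \right)} = \left(15 + L\right) \left(L + Z\right)$ ($Q{\left(L,Z \right)} = \left(L + \left(7 + 8\right)\right) \left(L + Z\right) = \left(L + 15\right) \left(L + Z\right) = \left(15 + L\right) \left(L + Z\right)$)
$\left(\left(33 - 4\right) - 87\right)^{2} - Q{\left(216,-177 \right)} = \left(\left(33 - 4\right) - 87\right)^{2} - \left(216^{2} + 15 \cdot 216 + 15 \left(-177\right) + 216 \left(-177\right)\right) = \left(\left(33 - 4\right) - 87\right)^{2} - \left(46656 + 3240 - 2655 - 38232\right) = \left(29 - 87\right)^{2} - 9009 = \left(-58\right)^{2} - 9009 = 3364 - 9009 = -5645$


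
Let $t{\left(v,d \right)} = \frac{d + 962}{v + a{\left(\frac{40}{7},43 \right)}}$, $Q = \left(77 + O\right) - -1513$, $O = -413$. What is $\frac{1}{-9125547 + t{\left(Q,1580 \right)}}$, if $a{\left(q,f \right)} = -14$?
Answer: $- \frac{1163}{10613008619} \approx -1.0958 \cdot 10^{-7}$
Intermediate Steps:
$Q = 1177$ ($Q = \left(77 - 413\right) - -1513 = -336 + 1513 = 1177$)
$t{\left(v,d \right)} = \frac{962 + d}{-14 + v}$ ($t{\left(v,d \right)} = \frac{d + 962}{v - 14} = \frac{962 + d}{-14 + v}$)
$\frac{1}{-9125547 + t{\left(Q,1580 \right)}} = \frac{1}{-9125547 + \frac{962 + 1580}{-14 + 1177}} = \frac{1}{-9125547 + \frac{1}{1163} \cdot 2542} = \frac{1}{-9125547 + \frac{2542}{1163}} = \frac{1}{- \frac{10613008619}{1163}} = - \frac{1163}{10613008619}$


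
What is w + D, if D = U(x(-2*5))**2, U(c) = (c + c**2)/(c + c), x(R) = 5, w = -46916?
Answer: -46907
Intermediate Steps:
U(c) = (c + c**2)/(2*c) (U(c) = (c + c**2)/((2*c)) = (c + c**2)*(1/(2*c)) = (c + c**2)/(2*c))
D = 9 (D = (1/2 + (1/2)*5)**2 = (1/2 + 5/2)**2 = 3**2 = 9)
w + D = -46916 + 9 = -46907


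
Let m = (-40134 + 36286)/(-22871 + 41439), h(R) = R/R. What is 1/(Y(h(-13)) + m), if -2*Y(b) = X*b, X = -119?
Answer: 4642/275237 ≈ 0.016865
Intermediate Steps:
h(R) = 1
Y(b) = 119*b/2 (Y(b) = -(-119)*b/2 = 119*b/2)
m = -481/2321 (m = -3848/18568 = -3848*1/18568 = -481/2321 ≈ -0.20724)
1/(Y(h(-13)) + m) = 1/((119/2)*1 - 481/2321) = 1/(119/2 - 481/2321) = 1/(275237/4642) = 4642/275237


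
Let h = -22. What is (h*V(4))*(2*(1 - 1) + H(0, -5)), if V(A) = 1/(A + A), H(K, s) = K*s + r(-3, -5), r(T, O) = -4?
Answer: 11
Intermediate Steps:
H(K, s) = -4 + K*s (H(K, s) = K*s - 4 = -4 + K*s)
V(A) = 1/(2*A)
(h*V(4))*(2*(1 - 1) + H(0, -5)) = (-11/4)*(2*(1 - 1) + (-4 + 0*(-5))) = (-11/4)*(2*0 + (-4 + 0)) = (-22*⅛)*(0 - 4) = -11/4*(-4) = 11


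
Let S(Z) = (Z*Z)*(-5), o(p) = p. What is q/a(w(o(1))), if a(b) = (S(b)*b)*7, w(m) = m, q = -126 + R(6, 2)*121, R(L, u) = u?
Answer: -116/35 ≈ -3.3143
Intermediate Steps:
q = 116 (q = -126 + 2*121 = -126 + 242 = 116)
S(Z) = -5*Z² (S(Z) = Z²*(-5) = -5*Z²)
a(b) = -35*b³ (a(b) = ((-5*b²)*b)*7 = -5*b³*7 = -35*b³)
q/a(w(o(1))) = 116/((-35*1³)) = 116/((-35*1)) = 116/(-35) = 116*(-1/35) = -116/35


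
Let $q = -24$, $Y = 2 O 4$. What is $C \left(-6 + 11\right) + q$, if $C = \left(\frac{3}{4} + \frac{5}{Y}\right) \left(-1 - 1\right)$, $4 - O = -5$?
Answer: $- \frac{1159}{36} \approx -32.194$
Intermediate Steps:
$O = 9$ ($O = 4 - -5 = 4 + 5 = 9$)
$Y = 72$ ($Y = 2 \cdot 9 \cdot 4 = 18 \cdot 4 = 72$)
$C = - \frac{59}{36}$ ($C = \left(\frac{3}{4} + \frac{5}{72}\right) \left(-1 - 1\right) = \left(3 \cdot \frac{1}{4} + 5 \cdot \frac{1}{72}\right) \left(-2\right) = \left(\frac{3}{4} + \frac{5}{72}\right) \left(-2\right) = \frac{59}{72} \left(-2\right) = - \frac{59}{36} \approx -1.6389$)
$C \left(-6 + 11\right) + q = - \frac{59 \left(-6 + 11\right)}{36} - 24 = \left(- \frac{59}{36}\right) 5 - 24 = - \frac{295}{36} - 24 = - \frac{1159}{36}$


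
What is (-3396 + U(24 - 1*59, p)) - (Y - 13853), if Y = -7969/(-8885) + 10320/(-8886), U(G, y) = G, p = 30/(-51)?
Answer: 137143295181/13158685 ≈ 10422.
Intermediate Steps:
p = -10/17 (p = 30*(-1/51) = -10/17 ≈ -0.58823)
Y = -3480111/13158685 (Y = -7969*(-1/8885) + 10320*(-1/8886) = 7969/8885 - 1720/1481 = -3480111/13158685 ≈ -0.26447)
(-3396 + U(24 - 1*59, p)) - (Y - 13853) = (-3396 + (24 - 1*59)) - (-3480111/13158685 - 13853) = (-3396 + (24 - 59)) - 1*(-182290743416/13158685) = (-3396 - 35) + 182290743416/13158685 = -3431 + 182290743416/13158685 = 137143295181/13158685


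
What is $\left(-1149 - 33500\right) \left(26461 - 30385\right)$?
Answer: $135962676$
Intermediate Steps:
$\left(-1149 - 33500\right) \left(26461 - 30385\right) = \left(-1149 - 33500\right) \left(-3924\right) = \left(-34649\right) \left(-3924\right) = 135962676$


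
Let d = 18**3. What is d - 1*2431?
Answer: 3401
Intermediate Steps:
d = 5832
d - 1*2431 = 5832 - 1*2431 = 5832 - 2431 = 3401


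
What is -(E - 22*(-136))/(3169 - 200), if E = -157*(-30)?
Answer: -7702/2969 ≈ -2.5941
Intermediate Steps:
E = 4710
-(E - 22*(-136))/(3169 - 200) = -(4710 - 22*(-136))/(3169 - 200) = -(4710 + 2992)/2969 = -7702/2969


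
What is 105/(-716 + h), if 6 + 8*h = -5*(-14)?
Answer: -35/236 ≈ -0.14831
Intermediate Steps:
h = 8 (h = -¾ + (-5*(-14))/8 = -¾ + (⅛)*70 = -¾ + 35/4 = 8)
105/(-716 + h) = 105/(-716 + 8) = 105/(-708) = -1/708*105 = -35/236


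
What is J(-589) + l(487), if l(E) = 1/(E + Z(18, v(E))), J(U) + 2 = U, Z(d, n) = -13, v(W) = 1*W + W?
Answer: -280133/474 ≈ -591.00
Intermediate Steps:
v(W) = 2*W (v(W) = W + W = 2*W)
J(U) = -2 + U
l(E) = 1/(-13 + E) (l(E) = 1/(E - 13) = 1/(-13 + E))
J(-589) + l(487) = (-2 - 589) + 1/(-13 + 487) = -591 + 1/474 = -280133/474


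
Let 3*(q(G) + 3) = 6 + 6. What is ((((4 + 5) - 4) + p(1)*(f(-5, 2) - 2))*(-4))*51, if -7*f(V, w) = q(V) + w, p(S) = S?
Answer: -3672/7 ≈ -524.57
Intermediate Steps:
q(G) = 1 (q(G) = -3 + (6 + 6)/3 = -3 + (1/3)*12 = -3 + 4 = 1)
f(V, w) = -1/7 - w/7 (f(V, w) = -(1 + w)/7 = -1/7 - w/7)
((((4 + 5) - 4) + p(1)*(f(-5, 2) - 2))*(-4))*51 = ((((4 + 5) - 4) + 1*((-1/7 - 1/7*2) - 2))*(-4))*51 = (((9 - 4) + 1*((-1/7 - 2/7) - 2))*(-4))*51 = ((5 + 1*(-3/7 - 2))*(-4))*51 = ((5 + 1*(-17/7))*(-4))*51 = ((5 - 17/7)*(-4))*51 = ((18/7)*(-4))*51 = -72/7*51 = -3672/7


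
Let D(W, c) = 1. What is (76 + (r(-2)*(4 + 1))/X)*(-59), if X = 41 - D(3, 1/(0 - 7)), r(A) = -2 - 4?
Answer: -17759/4 ≈ -4439.8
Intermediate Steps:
r(A) = -6
X = 40 (X = 41 - 1*1 = 41 - 1 = 40)
(76 + (r(-2)*(4 + 1))/X)*(-59) = (76 - 6*(4 + 1)/40)*(-59) = (76 - 6*5*(1/40))*(-59) = (76 - 30*1/40)*(-59) = (76 - ¾)*(-59) = (301/4)*(-59) = -17759/4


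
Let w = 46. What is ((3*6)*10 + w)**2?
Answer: 51076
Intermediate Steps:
((3*6)*10 + w)**2 = ((3*6)*10 + 46)**2 = (18*10 + 46)**2 = (180 + 46)**2 = 226**2 = 51076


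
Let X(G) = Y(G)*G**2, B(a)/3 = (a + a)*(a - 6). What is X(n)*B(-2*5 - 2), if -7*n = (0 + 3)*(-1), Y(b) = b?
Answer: 34992/343 ≈ 102.02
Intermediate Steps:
n = 3/7 (n = -(0 + 3)*(-1)/7 = -3*(-1)/7 = -1/7*(-3) = 3/7 ≈ 0.42857)
B(a) = 6*a*(-6 + a) (B(a) = 3*((a + a)*(a - 6)) = 3*((2*a)*(-6 + a)) = 3*(2*a*(-6 + a)) = 6*a*(-6 + a))
X(G) = G**3 (X(G) = G*G**2 = G**3)
X(n)*B(-2*5 - 2) = (3/7)**3*(6*(-2*5 - 2)*(-6 + (-2*5 - 2))) = 27*(6*(-10 - 2)*(-6 + (-10 - 2)))/343 = 27*(6*(-12)*(-6 - 12))/343 = 27*(6*(-12)*(-18))/343 = (27/343)*1296 = 34992/343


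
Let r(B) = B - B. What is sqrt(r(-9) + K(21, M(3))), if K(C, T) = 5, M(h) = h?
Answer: sqrt(5) ≈ 2.2361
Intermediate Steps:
r(B) = 0
sqrt(r(-9) + K(21, M(3))) = sqrt(0 + 5) = sqrt(5)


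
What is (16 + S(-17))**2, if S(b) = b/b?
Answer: 289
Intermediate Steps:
S(b) = 1
(16 + S(-17))**2 = (16 + 1)**2 = 17**2 = 289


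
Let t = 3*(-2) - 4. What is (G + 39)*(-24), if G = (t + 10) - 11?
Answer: -672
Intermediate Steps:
t = -10 (t = -6 - 4 = -10)
G = -11 (G = (-10 + 10) - 11 = 0 - 11 = -11)
(G + 39)*(-24) = (-11 + 39)*(-24) = 28*(-24) = -672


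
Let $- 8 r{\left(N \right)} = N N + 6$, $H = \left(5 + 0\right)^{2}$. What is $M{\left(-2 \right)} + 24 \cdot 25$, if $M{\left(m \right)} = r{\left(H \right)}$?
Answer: $\frac{4169}{8} \approx 521.13$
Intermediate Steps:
$H = 25$ ($H = 5^{2} = 25$)
$r{\left(N \right)} = - \frac{3}{4} - \frac{N^{2}}{8}$ ($r{\left(N \right)} = - \frac{N N + 6}{8} = - \frac{N^{2} + 6}{8} = - \frac{6 + N^{2}}{8} = - \frac{3}{4} - \frac{N^{2}}{8}$)
$M{\left(m \right)} = - \frac{631}{8}$ ($M{\left(m \right)} = - \frac{3}{4} - \frac{25^{2}}{8} = - \frac{3}{4} - \frac{625}{8} = - \frac{631}{8}$)
$M{\left(-2 \right)} + 24 \cdot 25 = - \frac{631}{8} + 24 \cdot 25 = - \frac{631}{8} + 600 = \frac{4169}{8}$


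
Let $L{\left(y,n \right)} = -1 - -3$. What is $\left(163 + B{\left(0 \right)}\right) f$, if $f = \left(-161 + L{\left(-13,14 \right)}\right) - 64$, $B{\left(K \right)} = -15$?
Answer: $-33004$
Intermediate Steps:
$L{\left(y,n \right)} = 2$ ($L{\left(y,n \right)} = -1 + 3 = 2$)
$f = -223$ ($f = \left(-161 + 2\right) - 64 = -159 - 64 = -223$)
$\left(163 + B{\left(0 \right)}\right) f = \left(163 - 15\right) \left(-223\right) = 148 \left(-223\right) = -33004$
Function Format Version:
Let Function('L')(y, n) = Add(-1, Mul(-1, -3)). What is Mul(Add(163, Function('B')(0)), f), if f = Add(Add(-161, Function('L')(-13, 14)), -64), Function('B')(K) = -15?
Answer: -33004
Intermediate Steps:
Function('L')(y, n) = 2 (Function('L')(y, n) = Add(-1, 3) = 2)
f = -223 (f = Add(Add(-161, 2), -64) = Add(-159, -64) = -223)
Mul(Add(163, Function('B')(0)), f) = Mul(Add(163, -15), -223) = Mul(148, -223) = -33004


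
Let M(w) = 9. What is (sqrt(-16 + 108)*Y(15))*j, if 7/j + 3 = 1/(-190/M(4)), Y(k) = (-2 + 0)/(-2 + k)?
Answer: 5320*sqrt(23)/7527 ≈ 3.3896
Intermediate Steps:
Y(k) = -2/(-2 + k)
j = -1330/579 (j = 7/(-3 + 1/(-190/9)) = 7/(-3 - 9/190) = 7/(-579/190) = 7*(-190/579) = -1330/579 ≈ -2.2971)
(sqrt(-16 + 108)*Y(15))*j = (sqrt(-16 + 108)*(-2/(-2 + 15)))*(-1330/579) = (sqrt(92)*(-2/13))*(-1330/579) = ((2*sqrt(23))*(-2*1/13))*(-1330/579) = ((2*sqrt(23))*(-2/13))*(-1330/579) = -4*sqrt(23)/13*(-1330/579) = 5320*sqrt(23)/7527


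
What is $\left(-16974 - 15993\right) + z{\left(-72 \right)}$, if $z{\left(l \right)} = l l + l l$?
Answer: $-22599$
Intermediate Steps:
$z{\left(l \right)} = 2 l^{2}$ ($z{\left(l \right)} = l^{2} + l^{2} = 2 l^{2}$)
$\left(-16974 - 15993\right) + z{\left(-72 \right)} = \left(-16974 - 15993\right) + 2 \left(-72\right)^{2} = -32967 + 2 \cdot 5184 = -32967 + 10368 = -22599$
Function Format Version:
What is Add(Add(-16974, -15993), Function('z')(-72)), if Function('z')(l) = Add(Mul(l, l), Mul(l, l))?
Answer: -22599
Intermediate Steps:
Function('z')(l) = Mul(2, Pow(l, 2)) (Function('z')(l) = Add(Pow(l, 2), Pow(l, 2)) = Mul(2, Pow(l, 2)))
Add(Add(-16974, -15993), Function('z')(-72)) = Add(Add(-16974, -15993), Mul(2, Pow(-72, 2))) = Add(-32967, Mul(2, 5184)) = Add(-32967, 10368) = -22599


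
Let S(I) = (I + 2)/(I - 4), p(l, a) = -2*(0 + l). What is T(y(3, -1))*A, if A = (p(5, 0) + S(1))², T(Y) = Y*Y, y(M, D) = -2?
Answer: 484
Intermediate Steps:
p(l, a) = -2*l
S(I) = (2 + I)/(-4 + I)
T(Y) = Y²
A = 121 (A = (-2*5 + (2 + 1)/(-4 + 1))² = (-10 + 3/(-3))² = (-10 - ⅓*3)² = (-10 - 1)² = (-11)² = 121)
T(y(3, -1))*A = (-2)²*121 = 4*121 = 484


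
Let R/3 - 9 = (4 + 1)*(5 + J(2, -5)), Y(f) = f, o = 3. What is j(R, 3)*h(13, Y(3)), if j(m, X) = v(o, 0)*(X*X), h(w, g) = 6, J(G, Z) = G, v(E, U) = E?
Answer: 162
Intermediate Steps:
R = 132 (R = 27 + 3*((4 + 1)*(5 + 2)) = 27 + 3*(5*7) = 27 + 3*35 = 27 + 105 = 132)
j(m, X) = 3*X² (j(m, X) = 3*(X*X) = 3*X²)
j(R, 3)*h(13, Y(3)) = (3*3²)*6 = (3*9)*6 = 27*6 = 162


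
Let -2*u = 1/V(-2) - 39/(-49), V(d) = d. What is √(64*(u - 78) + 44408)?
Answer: 2*√482730/7 ≈ 198.51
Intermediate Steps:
u = -29/196 (u = -(1/(-2) - 39/(-49))/2 = -(1*(-½) - 39*(-1/49))/2 = -(-½ + 39/49)/2 = -½*29/98 = -29/196 ≈ -0.14796)
√(64*(u - 78) + 44408) = √(64*(-29/196 - 78) + 44408) = √(64*(-15317/196) + 44408) = √(-245072/49 + 44408) = √(1930920/49) = 2*√482730/7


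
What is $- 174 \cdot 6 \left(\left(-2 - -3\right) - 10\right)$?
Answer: $9396$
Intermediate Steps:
$- 174 \cdot 6 \left(\left(-2 - -3\right) - 10\right) = - 174 \cdot 6 \left(\left(-2 + 3\right) - 10\right) = - 174 \cdot 6 \left(1 - 10\right) = - 174 \cdot 6 \left(-9\right) = \left(-174\right) \left(-54\right) = 9396$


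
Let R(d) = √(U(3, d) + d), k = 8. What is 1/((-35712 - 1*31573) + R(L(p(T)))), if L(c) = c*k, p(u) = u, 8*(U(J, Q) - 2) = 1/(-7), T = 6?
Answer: -3767960/253527185801 - 6*√4354/253527185801 ≈ -1.4864e-5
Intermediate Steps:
U(J, Q) = 111/56 (U(J, Q) = 2 + (1/(-7))/8 = 2 + (1*(-⅐))/8 = 2 + (⅛)*(-⅐) = 2 - 1/56 = 111/56)
L(c) = 8*c (L(c) = c*8 = 8*c)
R(d) = √(111/56 + d)
1/((-35712 - 1*31573) + R(L(p(T)))) = 1/((-35712 - 1*31573) + √(1554 + 784*(8*6))/28) = 1/((-35712 - 31573) + √(1554 + 784*48)/28) = 1/(-67285 + √(1554 + 37632)/28) = 1/(-67285 + √39186/28) = 1/(-67285 + (3*√4354)/28) = 1/(-67285 + 3*√4354/28)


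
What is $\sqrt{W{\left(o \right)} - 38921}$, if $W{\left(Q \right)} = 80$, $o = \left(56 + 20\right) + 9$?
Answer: $11 i \sqrt{321} \approx 197.08 i$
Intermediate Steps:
$o = 85$ ($o = 76 + 9 = 85$)
$\sqrt{W{\left(o \right)} - 38921} = \sqrt{80 - 38921} = \sqrt{-38841} = 11 i \sqrt{321}$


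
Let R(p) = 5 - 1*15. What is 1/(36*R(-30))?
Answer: -1/360 ≈ -0.0027778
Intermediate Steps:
R(p) = -10 (R(p) = 5 - 15 = -10)
1/(36*R(-30)) = 1/(36*(-10)) = 1/(-360) = -1/360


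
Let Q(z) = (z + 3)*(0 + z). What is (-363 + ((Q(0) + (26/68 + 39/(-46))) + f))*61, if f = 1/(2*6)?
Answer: -104004329/4692 ≈ -22166.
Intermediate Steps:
Q(z) = z*(3 + z) (Q(z) = (3 + z)*z = z*(3 + z))
f = 1/12 ≈ 0.083333
(-363 + ((Q(0) + (26/68 + 39/(-46))) + f))*61 = (-363 + ((0*(3 + 0) + (26/68 + 39/(-46))) + 1/12))*61 = (-363 + ((0*3 + (26*(1/68) + 39*(-1/46))) + 1/12))*61 = (-363 + ((0 + (13/34 - 39/46)) + 1/12))*61 = (-363 + ((0 - 182/391) + 1/12))*61 = (-363 + (-182/391 + 1/12))*61 = (-363 - 1793/4692)*61 = -1704989/4692*61 = -104004329/4692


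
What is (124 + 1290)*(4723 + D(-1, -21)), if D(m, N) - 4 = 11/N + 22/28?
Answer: 20053045/3 ≈ 6.6844e+6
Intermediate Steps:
D(m, N) = 67/14 + 11/N (D(m, N) = 4 + (11/N + 22/28) = 4 + (11/N + 22*(1/28)) = 4 + (11/N + 11/14) = 4 + (11/14 + 11/N) = 67/14 + 11/N)
(124 + 1290)*(4723 + D(-1, -21)) = (124 + 1290)*(4723 + (67/14 + 11/(-21))) = 1414*(4723 + (67/14 + 11*(-1/21))) = 1414*(4723 + (67/14 - 11/21)) = 1414*(4723 + 179/42) = 1414*(198545/42) = 20053045/3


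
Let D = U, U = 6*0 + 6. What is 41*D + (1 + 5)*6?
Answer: 282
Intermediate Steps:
U = 6 (U = 0 + 6 = 6)
D = 6
41*D + (1 + 5)*6 = 41*6 + (1 + 5)*6 = 246 + 6*6 = 246 + 36 = 282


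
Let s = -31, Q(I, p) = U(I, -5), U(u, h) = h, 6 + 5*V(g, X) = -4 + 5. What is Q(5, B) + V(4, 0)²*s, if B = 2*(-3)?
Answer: -36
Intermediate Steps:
V(g, X) = -1 (V(g, X) = -6/5 + (-4 + 5)/5 = -6/5 + (⅕)*1 = -6/5 + ⅕ = -1)
B = -6
Q(I, p) = -5
Q(5, B) + V(4, 0)²*s = -5 + (-1)²*(-31) = -5 + 1*(-31) = -5 - 31 = -36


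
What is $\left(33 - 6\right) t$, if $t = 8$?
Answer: $216$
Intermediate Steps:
$\left(33 - 6\right) t = \left(33 - 6\right) 8 = 27 \cdot 8 = 216$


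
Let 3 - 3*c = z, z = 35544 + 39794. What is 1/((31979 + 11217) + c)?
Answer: 3/54253 ≈ 5.5296e-5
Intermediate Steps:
z = 75338
c = -75335/3 (c = 1 - ⅓*75338 = 1 - 75338/3 = -75335/3 ≈ -25112.)
1/((31979 + 11217) + c) = 1/((31979 + 11217) - 75335/3) = 1/(43196 - 75335/3) = 1/(54253/3) = 3/54253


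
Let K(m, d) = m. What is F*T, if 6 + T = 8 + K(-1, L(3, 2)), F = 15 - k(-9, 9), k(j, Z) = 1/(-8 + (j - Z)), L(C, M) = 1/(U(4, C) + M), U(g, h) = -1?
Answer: 391/26 ≈ 15.038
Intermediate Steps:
L(C, M) = 1/(-1 + M)
k(j, Z) = 1/(-8 + j - Z)
F = 391/26 (F = 15 - 1/(-8 - 9 - 1*9) = 15 - 1/(-8 - 9 - 9) = 15 - 1/(-26) = 15 - 1*(-1/26) = 15 + 1/26 = 391/26 ≈ 15.038)
T = 1 (T = -6 + (8 - 1) = -6 + 7 = 1)
F*T = (391/26)*1 = 391/26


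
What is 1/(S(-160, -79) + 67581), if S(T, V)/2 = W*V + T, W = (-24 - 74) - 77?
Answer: 1/94911 ≈ 1.0536e-5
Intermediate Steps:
W = -175 (W = -98 - 77 = -175)
S(T, V) = -350*V + 2*T (S(T, V) = 2*(-175*V + T) = 2*(T - 175*V) = -350*V + 2*T)
1/(S(-160, -79) + 67581) = 1/((-350*(-79) + 2*(-160)) + 67581) = 1/((27650 - 320) + 67581) = 1/(27330 + 67581) = 1/94911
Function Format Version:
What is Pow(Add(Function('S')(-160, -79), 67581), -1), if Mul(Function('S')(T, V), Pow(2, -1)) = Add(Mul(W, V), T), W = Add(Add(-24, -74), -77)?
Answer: Rational(1, 94911) ≈ 1.0536e-5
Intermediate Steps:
W = -175 (W = Add(-98, -77) = -175)
Function('S')(T, V) = Add(Mul(-350, V), Mul(2, T)) (Function('S')(T, V) = Mul(2, Add(Mul(-175, V), T)) = Mul(2, Add(T, Mul(-175, V))) = Add(Mul(-350, V), Mul(2, T)))
Pow(Add(Function('S')(-160, -79), 67581), -1) = Pow(Add(Add(Mul(-350, -79), Mul(2, -160)), 67581), -1) = Pow(Add(Add(27650, -320), 67581), -1) = Pow(Add(27330, 67581), -1) = Pow(94911, -1) = Rational(1, 94911)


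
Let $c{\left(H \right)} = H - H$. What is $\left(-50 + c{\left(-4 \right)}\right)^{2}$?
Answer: $2500$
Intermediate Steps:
$c{\left(H \right)} = 0$
$\left(-50 + c{\left(-4 \right)}\right)^{2} = \left(-50 + 0\right)^{2} = \left(-50\right)^{2} = 2500$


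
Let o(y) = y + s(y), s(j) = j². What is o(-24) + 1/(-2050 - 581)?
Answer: 1452311/2631 ≈ 552.00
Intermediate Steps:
o(y) = y + y²
o(-24) + 1/(-2050 - 581) = -24*(1 - 24) + 1/(-2050 - 581) = -24*(-23) + 1/(-2631) = 552 - 1/2631 = 1452311/2631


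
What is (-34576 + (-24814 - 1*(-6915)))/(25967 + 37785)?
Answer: -52475/63752 ≈ -0.82311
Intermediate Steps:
(-34576 + (-24814 - 1*(-6915)))/(25967 + 37785) = (-34576 + (-24814 + 6915))/63752 = (-34576 - 17899)*(1/63752) = -52475*1/63752 = -52475/63752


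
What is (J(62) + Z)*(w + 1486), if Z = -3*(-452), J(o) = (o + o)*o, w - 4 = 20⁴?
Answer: 1460515560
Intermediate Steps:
w = 160004 (w = 4 + 20⁴ = 4 + 160000 = 160004)
J(o) = 2*o² (J(o) = (2*o)*o = 2*o²)
Z = 1356
(J(62) + Z)*(w + 1486) = (2*62² + 1356)*(160004 + 1486) = (2*3844 + 1356)*161490 = (7688 + 1356)*161490 = 9044*161490 = 1460515560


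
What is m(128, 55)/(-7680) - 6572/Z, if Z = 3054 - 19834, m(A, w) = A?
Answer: 18877/50340 ≈ 0.37499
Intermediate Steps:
Z = -16780
m(128, 55)/(-7680) - 6572/Z = 128/(-7680) - 6572/(-16780) = 128*(-1/7680) - 6572*(-1/16780) = -1/60 + 1643/4195 = 18877/50340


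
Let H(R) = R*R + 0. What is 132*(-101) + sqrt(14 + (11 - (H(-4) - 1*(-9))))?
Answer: -13332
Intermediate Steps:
H(R) = R**2 (H(R) = R**2 + 0 = R**2)
132*(-101) + sqrt(14 + (11 - (H(-4) - 1*(-9)))) = 132*(-101) + sqrt(14 + (11 - ((-4)**2 - 1*(-9)))) = -13332 + sqrt(14 + (11 - (16 + 9))) = -13332 + sqrt(14 + (11 - 1*25)) = -13332 + sqrt(14 + (11 - 25)) = -13332 + sqrt(14 - 14) = -13332 + sqrt(0) = -13332 + 0 = -13332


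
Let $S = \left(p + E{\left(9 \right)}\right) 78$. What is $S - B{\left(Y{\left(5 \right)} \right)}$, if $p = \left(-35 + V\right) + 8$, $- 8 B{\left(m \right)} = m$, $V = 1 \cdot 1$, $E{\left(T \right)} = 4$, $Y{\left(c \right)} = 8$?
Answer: $-1715$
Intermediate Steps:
$V = 1$
$B{\left(m \right)} = - \frac{m}{8}$
$p = -26$ ($p = \left(-35 + 1\right) + 8 = -34 + 8 = -26$)
$S = -1716$ ($S = \left(-26 + 4\right) 78 = \left(-22\right) 78 = -1716$)
$S - B{\left(Y{\left(5 \right)} \right)} = -1716 - \left(- \frac{1}{8}\right) 8 = -1716 - -1 = -1716 + 1 = -1715$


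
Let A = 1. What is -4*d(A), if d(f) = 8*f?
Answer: -32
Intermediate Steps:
-4*d(A) = -32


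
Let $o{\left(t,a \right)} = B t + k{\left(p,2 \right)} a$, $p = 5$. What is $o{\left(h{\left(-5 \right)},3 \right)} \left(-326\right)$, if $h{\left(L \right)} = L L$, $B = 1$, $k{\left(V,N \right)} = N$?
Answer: $-10106$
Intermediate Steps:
$h{\left(L \right)} = L^{2}$
$o{\left(t,a \right)} = t + 2 a$ ($o{\left(t,a \right)} = 1 t + 2 a = t + 2 a$)
$o{\left(h{\left(-5 \right)},3 \right)} \left(-326\right) = \left(\left(-5\right)^{2} + 2 \cdot 3\right) \left(-326\right) = \left(25 + 6\right) \left(-326\right) = 31 \left(-326\right) = -10106$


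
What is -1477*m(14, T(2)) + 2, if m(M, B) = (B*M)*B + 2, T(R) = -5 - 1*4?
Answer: -1677870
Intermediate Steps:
T(R) = -9 (T(R) = -5 - 4 = -9)
m(M, B) = 2 + M*B² (m(M, B) = M*B² + 2 = 2 + M*B²)
-1477*m(14, T(2)) + 2 = -1477*(2 + 14*(-9)²) + 2 = -1477*(2 + 14*81) + 2 = -1477*(2 + 1134) + 2 = -1477*1136 + 2 = -1677872 + 2 = -1677870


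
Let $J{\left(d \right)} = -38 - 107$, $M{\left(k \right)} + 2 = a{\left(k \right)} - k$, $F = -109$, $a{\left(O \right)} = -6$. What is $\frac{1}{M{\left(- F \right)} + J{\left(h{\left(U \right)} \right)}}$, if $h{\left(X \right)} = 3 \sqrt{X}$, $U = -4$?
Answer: $- \frac{1}{262} \approx -0.0038168$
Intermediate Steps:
$M{\left(k \right)} = -8 - k$ ($M{\left(k \right)} = -2 - \left(6 + k\right) = -8 - k$)
$J{\left(d \right)} = -145$ ($J{\left(d \right)} = -38 - 107 = -145$)
$\frac{1}{M{\left(- F \right)} + J{\left(h{\left(U \right)} \right)}} = \frac{1}{\left(-8 - \left(-1\right) \left(-109\right)\right) - 145} = \frac{1}{\left(-8 - 109\right) - 145} = \frac{1}{-117 - 145} = \frac{1}{-262} = - \frac{1}{262}$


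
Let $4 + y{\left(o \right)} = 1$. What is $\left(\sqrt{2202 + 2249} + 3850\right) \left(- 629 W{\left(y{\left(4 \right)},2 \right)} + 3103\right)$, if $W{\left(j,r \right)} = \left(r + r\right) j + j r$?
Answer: $55536250 + 14425 \sqrt{4451} \approx 5.6499 \cdot 10^{7}$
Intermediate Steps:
$y{\left(o \right)} = -3$ ($y{\left(o \right)} = -4 + 1 = -3$)
$W{\left(j,r \right)} = 3 j r$ ($W{\left(j,r \right)} = 2 r j + j r = 2 j r + j r = 3 j r$)
$\left(\sqrt{2202 + 2249} + 3850\right) \left(- 629 W{\left(y{\left(4 \right)},2 \right)} + 3103\right) = \left(\sqrt{2202 + 2249} + 3850\right) \left(- 629 \cdot 3 \left(-3\right) 2 + 3103\right) = \left(\sqrt{4451} + 3850\right) \left(\left(-629\right) \left(-18\right) + 3103\right) = \left(3850 + \sqrt{4451}\right) \left(11322 + 3103\right) = \left(3850 + \sqrt{4451}\right) 14425 = 55536250 + 14425 \sqrt{4451}$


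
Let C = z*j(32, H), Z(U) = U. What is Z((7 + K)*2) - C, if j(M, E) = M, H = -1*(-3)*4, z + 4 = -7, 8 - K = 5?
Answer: 372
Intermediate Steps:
K = 3 (K = 8 - 1*5 = 8 - 5 = 3)
z = -11 (z = -4 - 7 = -11)
H = 12 (H = 3*4 = 12)
C = -352 (C = -11*32 = -352)
Z((7 + K)*2) - C = (7 + 3)*2 - 1*(-352) = 10*2 + 352 = 20 + 352 = 372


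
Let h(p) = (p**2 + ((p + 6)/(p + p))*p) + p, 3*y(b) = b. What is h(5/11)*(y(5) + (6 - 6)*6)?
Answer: 4705/726 ≈ 6.4807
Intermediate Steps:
y(b) = b/3
h(p) = 3 + p**2 + 3*p/2 (h(p) = (p**2 + ((6 + p)/((2*p)))*p) + p = (p**2 + ((6 + p)*(1/(2*p)))*p) + p = (p**2 + ((6 + p)/(2*p))*p) + p = (p**2 + (3 + p/2)) + p = (3 + p**2 + p/2) + p = 3 + p**2 + 3*p/2)
h(5/11)*(y(5) + (6 - 6)*6) = (3 + (5/11)**2 + 3*(5/11)/2)*((1/3)*5 + (6 - 6)*6) = (3 + (5*(1/11))**2 + 3*(5*(1/11))/2)*(5/3 + 0*6) = (3 + (5/11)**2 + (3/2)*(5/11))*(5/3 + 0) = (3 + 25/121 + 15/22)*(5/3) = (941/242)*(5/3) = 4705/726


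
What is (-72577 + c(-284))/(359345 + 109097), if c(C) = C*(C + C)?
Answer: 88735/468442 ≈ 0.18943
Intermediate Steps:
c(C) = 2*C² (c(C) = C*(2*C) = 2*C²)
(-72577 + c(-284))/(359345 + 109097) = (-72577 + 2*(-284)²)/(359345 + 109097) = (-72577 + 2*80656)/468442 = (-72577 + 161312)*(1/468442) = 88735*(1/468442) = 88735/468442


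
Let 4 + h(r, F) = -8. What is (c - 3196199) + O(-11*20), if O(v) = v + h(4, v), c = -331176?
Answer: -3527607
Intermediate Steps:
h(r, F) = -12 (h(r, F) = -4 - 8 = -12)
O(v) = -12 + v (O(v) = v - 12 = -12 + v)
(c - 3196199) + O(-11*20) = (-331176 - 3196199) + (-12 - 11*20) = -3527375 + (-12 - 220) = -3527375 - 232 = -3527607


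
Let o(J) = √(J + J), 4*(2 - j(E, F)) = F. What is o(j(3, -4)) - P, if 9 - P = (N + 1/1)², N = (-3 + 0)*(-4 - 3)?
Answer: 475 + √6 ≈ 477.45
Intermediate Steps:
j(E, F) = 2 - F/4
o(J) = √2*√J (o(J) = √(2*J) = √2*√J)
N = 21 (N = -3*(-7) = 21)
P = -475 (P = 9 - (21 + 1/1)² = 9 - (21 + 1)² = 9 - 1*22² = 9 - 1*484 = 9 - 484 = -475)
o(j(3, -4)) - P = √2*√(2 - ¼*(-4)) - 1*(-475) = √2*√(2 + 1) + 475 = √2*√3 + 475 = √6 + 475 = 475 + √6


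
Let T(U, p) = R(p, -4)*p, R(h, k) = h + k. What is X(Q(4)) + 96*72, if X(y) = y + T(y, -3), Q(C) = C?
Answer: 6937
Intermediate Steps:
T(U, p) = p*(-4 + p) (T(U, p) = (p - 4)*p = (-4 + p)*p = p*(-4 + p))
X(y) = 21 + y (X(y) = y - 3*(-4 - 3) = y - 3*(-7) = y + 21 = 21 + y)
X(Q(4)) + 96*72 = (21 + 4) + 96*72 = 25 + 6912 = 6937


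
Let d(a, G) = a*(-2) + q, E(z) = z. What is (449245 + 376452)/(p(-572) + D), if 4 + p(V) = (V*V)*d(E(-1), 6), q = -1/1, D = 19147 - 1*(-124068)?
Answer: 825697/470395 ≈ 1.7553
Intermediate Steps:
D = 143215 (D = 19147 + 124068 = 143215)
q = -1 (q = -1*1 = -1)
d(a, G) = -1 - 2*a (d(a, G) = a*(-2) - 1 = -2*a - 1 = -1 - 2*a)
p(V) = -4 + V² (p(V) = -4 + (V*V)*(-1 - 2*(-1)) = -4 + V²*(-1 + 2) = -4 + V²*1 = -4 + V²)
(449245 + 376452)/(p(-572) + D) = (449245 + 376452)/((-4 + (-572)²) + 143215) = 825697/((-4 + 327184) + 143215) = 825697/(327180 + 143215) = 825697/470395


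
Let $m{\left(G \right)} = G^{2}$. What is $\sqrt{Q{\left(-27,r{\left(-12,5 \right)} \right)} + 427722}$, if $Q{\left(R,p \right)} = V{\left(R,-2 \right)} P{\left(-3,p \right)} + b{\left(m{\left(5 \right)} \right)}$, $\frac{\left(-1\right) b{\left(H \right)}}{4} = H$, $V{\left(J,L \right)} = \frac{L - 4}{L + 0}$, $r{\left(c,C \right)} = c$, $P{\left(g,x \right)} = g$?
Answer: $\sqrt{427613} \approx 653.92$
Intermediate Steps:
$V{\left(J,L \right)} = \frac{-4 + L}{L}$
$b{\left(H \right)} = - 4 H$
$Q{\left(R,p \right)} = -109$ ($Q{\left(R,p \right)} = \frac{-4 - 2}{-2} \left(-3\right) - 4 \cdot 5^{2} = \left(- \frac{1}{2}\right) \left(-6\right) \left(-3\right) - 100 = 3 \left(-3\right) - 100 = -9 - 100 = -109$)
$\sqrt{Q{\left(-27,r{\left(-12,5 \right)} \right)} + 427722} = \sqrt{-109 + 427722} = \sqrt{427613}$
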